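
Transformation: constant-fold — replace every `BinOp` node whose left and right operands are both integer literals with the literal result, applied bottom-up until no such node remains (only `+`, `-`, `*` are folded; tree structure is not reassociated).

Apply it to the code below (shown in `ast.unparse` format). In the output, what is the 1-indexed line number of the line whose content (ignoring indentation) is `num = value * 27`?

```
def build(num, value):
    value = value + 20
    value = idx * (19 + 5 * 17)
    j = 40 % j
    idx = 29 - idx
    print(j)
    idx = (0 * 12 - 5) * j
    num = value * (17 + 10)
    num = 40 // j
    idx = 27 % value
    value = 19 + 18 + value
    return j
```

8

Transformed code:
def build(num, value):
    value = value + 20
    value = idx * 104
    j = 40 % j
    idx = 29 - idx
    print(j)
    idx = -5 * j
    num = value * 27
    num = 40 // j
    idx = 27 % value
    value = 37 + value
    return j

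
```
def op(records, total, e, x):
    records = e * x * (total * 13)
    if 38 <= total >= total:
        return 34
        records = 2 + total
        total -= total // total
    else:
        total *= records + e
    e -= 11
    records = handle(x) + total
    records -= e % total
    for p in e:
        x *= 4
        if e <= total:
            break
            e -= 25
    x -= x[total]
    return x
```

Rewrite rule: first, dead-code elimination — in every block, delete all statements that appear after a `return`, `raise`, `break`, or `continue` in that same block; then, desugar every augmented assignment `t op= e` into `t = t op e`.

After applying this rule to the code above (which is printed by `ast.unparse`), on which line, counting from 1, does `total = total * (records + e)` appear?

6

Transformed code:
def op(records, total, e, x):
    records = e * x * (total * 13)
    if 38 <= total >= total:
        return 34
    else:
        total = total * (records + e)
    e = e - 11
    records = handle(x) + total
    records = records - e % total
    for p in e:
        x = x * 4
        if e <= total:
            break
    x = x - x[total]
    return x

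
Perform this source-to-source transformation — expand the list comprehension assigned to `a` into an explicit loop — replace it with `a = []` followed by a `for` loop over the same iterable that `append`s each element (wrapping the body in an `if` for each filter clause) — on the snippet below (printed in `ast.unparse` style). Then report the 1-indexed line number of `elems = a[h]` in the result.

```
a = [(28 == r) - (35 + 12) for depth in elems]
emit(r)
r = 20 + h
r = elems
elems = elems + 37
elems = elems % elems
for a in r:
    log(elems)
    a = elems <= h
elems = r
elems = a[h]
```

Transformed code:
a = []
for depth in elems:
    a.append((28 == r) - (35 + 12))
emit(r)
r = 20 + h
r = elems
elems = elems + 37
elems = elems % elems
for a in r:
    log(elems)
    a = elems <= h
elems = r
elems = a[h]

13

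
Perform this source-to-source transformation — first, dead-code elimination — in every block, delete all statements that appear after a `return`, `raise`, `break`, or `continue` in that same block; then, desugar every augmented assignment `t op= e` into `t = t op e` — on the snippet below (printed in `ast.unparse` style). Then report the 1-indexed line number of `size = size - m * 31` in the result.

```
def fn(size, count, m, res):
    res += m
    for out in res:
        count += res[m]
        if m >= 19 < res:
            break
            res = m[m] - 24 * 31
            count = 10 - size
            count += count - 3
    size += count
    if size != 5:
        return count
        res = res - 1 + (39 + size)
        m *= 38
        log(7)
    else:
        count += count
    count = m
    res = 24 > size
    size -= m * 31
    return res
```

Transformed code:
def fn(size, count, m, res):
    res = res + m
    for out in res:
        count = count + res[m]
        if m >= 19 < res:
            break
    size = size + count
    if size != 5:
        return count
    else:
        count = count + count
    count = m
    res = 24 > size
    size = size - m * 31
    return res

14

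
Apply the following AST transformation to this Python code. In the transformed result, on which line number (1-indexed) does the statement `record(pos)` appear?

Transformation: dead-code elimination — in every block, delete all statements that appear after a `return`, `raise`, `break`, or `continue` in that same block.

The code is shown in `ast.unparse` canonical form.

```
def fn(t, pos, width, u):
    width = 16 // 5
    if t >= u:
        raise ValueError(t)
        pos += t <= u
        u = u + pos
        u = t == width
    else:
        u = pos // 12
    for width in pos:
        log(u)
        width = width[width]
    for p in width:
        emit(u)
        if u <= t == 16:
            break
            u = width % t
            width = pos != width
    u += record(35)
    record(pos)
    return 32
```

15

Transformed code:
def fn(t, pos, width, u):
    width = 16 // 5
    if t >= u:
        raise ValueError(t)
    else:
        u = pos // 12
    for width in pos:
        log(u)
        width = width[width]
    for p in width:
        emit(u)
        if u <= t == 16:
            break
    u += record(35)
    record(pos)
    return 32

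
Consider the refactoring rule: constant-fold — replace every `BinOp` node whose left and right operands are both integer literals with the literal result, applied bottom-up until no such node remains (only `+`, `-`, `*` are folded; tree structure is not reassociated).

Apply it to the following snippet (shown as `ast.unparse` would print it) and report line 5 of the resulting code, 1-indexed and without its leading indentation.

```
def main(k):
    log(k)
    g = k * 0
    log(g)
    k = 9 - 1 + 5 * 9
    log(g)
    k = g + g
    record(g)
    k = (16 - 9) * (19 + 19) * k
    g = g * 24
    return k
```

k = 53

Transformed code:
def main(k):
    log(k)
    g = k * 0
    log(g)
    k = 53
    log(g)
    k = g + g
    record(g)
    k = 266 * k
    g = g * 24
    return k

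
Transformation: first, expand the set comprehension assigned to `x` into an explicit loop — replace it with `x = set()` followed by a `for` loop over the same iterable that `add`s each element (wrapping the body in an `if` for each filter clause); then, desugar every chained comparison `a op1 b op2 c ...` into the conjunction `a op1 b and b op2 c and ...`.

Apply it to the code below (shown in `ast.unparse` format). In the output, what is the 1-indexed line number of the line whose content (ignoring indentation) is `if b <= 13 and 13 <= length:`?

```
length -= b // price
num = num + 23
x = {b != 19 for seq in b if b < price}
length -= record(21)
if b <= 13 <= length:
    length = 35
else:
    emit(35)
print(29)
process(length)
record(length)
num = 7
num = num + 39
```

Transformed code:
length -= b // price
num = num + 23
x = set()
for seq in b:
    if b < price:
        x.add(b != 19)
length -= record(21)
if b <= 13 and 13 <= length:
    length = 35
else:
    emit(35)
print(29)
process(length)
record(length)
num = 7
num = num + 39

8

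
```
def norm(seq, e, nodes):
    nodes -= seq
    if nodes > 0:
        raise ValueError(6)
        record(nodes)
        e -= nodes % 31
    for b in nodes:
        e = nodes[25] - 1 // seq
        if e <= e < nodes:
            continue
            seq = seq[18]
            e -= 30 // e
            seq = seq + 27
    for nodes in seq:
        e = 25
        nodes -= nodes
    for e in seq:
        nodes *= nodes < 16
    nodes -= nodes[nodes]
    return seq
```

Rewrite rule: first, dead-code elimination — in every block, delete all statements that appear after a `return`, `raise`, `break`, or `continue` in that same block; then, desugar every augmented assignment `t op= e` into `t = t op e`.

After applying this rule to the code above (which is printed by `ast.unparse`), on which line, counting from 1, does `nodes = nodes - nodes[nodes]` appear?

14

Transformed code:
def norm(seq, e, nodes):
    nodes = nodes - seq
    if nodes > 0:
        raise ValueError(6)
    for b in nodes:
        e = nodes[25] - 1 // seq
        if e <= e < nodes:
            continue
    for nodes in seq:
        e = 25
        nodes = nodes - nodes
    for e in seq:
        nodes = nodes * (nodes < 16)
    nodes = nodes - nodes[nodes]
    return seq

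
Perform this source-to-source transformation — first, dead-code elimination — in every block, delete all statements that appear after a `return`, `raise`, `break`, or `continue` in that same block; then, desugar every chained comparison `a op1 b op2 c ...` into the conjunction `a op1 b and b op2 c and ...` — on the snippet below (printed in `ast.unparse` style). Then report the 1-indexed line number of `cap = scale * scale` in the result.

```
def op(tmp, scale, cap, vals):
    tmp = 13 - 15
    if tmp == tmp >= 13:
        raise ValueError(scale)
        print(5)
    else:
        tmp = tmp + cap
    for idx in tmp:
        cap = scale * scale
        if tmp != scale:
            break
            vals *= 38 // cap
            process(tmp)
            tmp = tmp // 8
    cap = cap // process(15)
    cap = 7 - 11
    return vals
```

8

Transformed code:
def op(tmp, scale, cap, vals):
    tmp = 13 - 15
    if tmp == tmp and tmp >= 13:
        raise ValueError(scale)
    else:
        tmp = tmp + cap
    for idx in tmp:
        cap = scale * scale
        if tmp != scale:
            break
    cap = cap // process(15)
    cap = 7 - 11
    return vals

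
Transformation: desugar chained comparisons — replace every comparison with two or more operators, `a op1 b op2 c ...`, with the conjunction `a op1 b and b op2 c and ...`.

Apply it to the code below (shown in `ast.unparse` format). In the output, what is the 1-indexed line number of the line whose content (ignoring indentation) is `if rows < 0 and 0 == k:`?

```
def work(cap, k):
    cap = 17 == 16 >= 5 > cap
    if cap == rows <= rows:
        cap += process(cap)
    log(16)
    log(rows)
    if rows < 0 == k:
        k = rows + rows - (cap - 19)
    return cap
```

7

Transformed code:
def work(cap, k):
    cap = 17 == 16 and 16 >= 5 and (5 > cap)
    if cap == rows and rows <= rows:
        cap += process(cap)
    log(16)
    log(rows)
    if rows < 0 and 0 == k:
        k = rows + rows - (cap - 19)
    return cap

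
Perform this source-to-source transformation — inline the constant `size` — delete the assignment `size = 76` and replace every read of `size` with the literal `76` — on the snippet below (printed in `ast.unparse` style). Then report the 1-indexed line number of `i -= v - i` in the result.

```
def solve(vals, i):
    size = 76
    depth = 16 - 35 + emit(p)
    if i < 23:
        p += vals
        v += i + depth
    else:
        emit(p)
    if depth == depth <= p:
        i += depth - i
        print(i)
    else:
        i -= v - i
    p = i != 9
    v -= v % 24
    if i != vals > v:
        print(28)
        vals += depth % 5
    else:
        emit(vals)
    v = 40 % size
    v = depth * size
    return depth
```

Transformed code:
def solve(vals, i):
    depth = 16 - 35 + emit(p)
    if i < 23:
        p += vals
        v += i + depth
    else:
        emit(p)
    if depth == depth <= p:
        i += depth - i
        print(i)
    else:
        i -= v - i
    p = i != 9
    v -= v % 24
    if i != vals > v:
        print(28)
        vals += depth % 5
    else:
        emit(vals)
    v = 40 % 76
    v = depth * 76
    return depth

12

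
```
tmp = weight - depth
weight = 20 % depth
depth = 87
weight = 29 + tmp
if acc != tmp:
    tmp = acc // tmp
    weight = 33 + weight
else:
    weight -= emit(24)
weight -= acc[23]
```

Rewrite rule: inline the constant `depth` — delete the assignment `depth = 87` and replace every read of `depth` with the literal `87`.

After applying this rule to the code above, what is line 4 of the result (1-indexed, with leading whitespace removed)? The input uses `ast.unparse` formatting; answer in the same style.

if acc != tmp:

Transformed code:
tmp = weight - 87
weight = 20 % 87
weight = 29 + tmp
if acc != tmp:
    tmp = acc // tmp
    weight = 33 + weight
else:
    weight -= emit(24)
weight -= acc[23]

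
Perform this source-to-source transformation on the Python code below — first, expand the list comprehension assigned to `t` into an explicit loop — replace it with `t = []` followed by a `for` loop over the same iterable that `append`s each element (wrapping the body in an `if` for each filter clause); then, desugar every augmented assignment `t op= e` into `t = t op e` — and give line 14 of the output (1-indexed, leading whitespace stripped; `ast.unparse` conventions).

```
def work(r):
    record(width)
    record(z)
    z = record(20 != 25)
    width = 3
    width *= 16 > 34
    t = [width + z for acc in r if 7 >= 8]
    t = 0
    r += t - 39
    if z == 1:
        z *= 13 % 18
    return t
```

Transformed code:
def work(r):
    record(width)
    record(z)
    z = record(20 != 25)
    width = 3
    width = width * (16 > 34)
    t = []
    for acc in r:
        if 7 >= 8:
            t.append(width + z)
    t = 0
    r = r + (t - 39)
    if z == 1:
        z = z * (13 % 18)
    return t

z = z * (13 % 18)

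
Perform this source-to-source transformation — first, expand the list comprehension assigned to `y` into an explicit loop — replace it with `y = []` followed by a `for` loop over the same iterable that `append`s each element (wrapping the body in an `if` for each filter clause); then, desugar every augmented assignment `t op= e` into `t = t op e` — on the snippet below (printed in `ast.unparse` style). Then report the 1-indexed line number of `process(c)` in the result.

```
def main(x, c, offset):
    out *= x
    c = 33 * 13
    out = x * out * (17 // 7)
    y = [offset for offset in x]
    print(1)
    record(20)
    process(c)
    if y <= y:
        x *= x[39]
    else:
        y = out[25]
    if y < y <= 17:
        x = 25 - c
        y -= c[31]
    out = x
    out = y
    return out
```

Transformed code:
def main(x, c, offset):
    out = out * x
    c = 33 * 13
    out = x * out * (17 // 7)
    y = []
    for offset in x:
        y.append(offset)
    print(1)
    record(20)
    process(c)
    if y <= y:
        x = x * x[39]
    else:
        y = out[25]
    if y < y <= 17:
        x = 25 - c
        y = y - c[31]
    out = x
    out = y
    return out

10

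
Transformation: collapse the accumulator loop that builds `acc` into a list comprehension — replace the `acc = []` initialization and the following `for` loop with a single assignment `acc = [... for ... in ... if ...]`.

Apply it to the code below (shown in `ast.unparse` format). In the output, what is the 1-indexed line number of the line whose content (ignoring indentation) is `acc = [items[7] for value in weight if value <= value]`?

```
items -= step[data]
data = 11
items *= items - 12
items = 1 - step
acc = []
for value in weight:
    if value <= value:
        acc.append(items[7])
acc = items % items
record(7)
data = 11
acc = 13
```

Transformed code:
items -= step[data]
data = 11
items *= items - 12
items = 1 - step
acc = [items[7] for value in weight if value <= value]
acc = items % items
record(7)
data = 11
acc = 13

5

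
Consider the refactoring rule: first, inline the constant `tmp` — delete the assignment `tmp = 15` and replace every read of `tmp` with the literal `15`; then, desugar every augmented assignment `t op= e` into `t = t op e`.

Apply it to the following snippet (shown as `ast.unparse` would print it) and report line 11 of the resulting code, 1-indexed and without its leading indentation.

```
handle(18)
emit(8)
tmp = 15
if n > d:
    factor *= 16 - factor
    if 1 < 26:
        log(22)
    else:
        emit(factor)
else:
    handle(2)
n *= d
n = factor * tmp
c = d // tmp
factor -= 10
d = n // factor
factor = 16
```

n = n * d

Transformed code:
handle(18)
emit(8)
if n > d:
    factor = factor * (16 - factor)
    if 1 < 26:
        log(22)
    else:
        emit(factor)
else:
    handle(2)
n = n * d
n = factor * 15
c = d // 15
factor = factor - 10
d = n // factor
factor = 16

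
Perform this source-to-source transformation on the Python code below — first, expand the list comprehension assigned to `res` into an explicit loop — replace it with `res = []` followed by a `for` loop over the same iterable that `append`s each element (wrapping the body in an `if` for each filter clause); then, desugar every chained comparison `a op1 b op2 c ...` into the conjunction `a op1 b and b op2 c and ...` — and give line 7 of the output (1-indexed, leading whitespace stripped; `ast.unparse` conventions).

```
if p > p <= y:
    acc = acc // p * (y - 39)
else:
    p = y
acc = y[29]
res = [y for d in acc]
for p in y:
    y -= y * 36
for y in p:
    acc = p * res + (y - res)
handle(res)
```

Transformed code:
if p > p and p <= y:
    acc = acc // p * (y - 39)
else:
    p = y
acc = y[29]
res = []
for d in acc:
    res.append(y)
for p in y:
    y -= y * 36
for y in p:
    acc = p * res + (y - res)
handle(res)

for d in acc:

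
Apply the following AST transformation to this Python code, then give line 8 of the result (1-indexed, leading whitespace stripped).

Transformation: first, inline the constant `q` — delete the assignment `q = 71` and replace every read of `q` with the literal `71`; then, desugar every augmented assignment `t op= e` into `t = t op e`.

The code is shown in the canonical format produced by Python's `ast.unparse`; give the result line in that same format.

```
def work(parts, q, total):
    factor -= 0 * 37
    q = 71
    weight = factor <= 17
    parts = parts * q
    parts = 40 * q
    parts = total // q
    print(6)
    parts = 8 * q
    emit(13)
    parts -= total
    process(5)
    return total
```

parts = 8 * 71

Transformed code:
def work(parts, q, total):
    factor = factor - 0 * 37
    weight = factor <= 17
    parts = parts * 71
    parts = 40 * 71
    parts = total // 71
    print(6)
    parts = 8 * 71
    emit(13)
    parts = parts - total
    process(5)
    return total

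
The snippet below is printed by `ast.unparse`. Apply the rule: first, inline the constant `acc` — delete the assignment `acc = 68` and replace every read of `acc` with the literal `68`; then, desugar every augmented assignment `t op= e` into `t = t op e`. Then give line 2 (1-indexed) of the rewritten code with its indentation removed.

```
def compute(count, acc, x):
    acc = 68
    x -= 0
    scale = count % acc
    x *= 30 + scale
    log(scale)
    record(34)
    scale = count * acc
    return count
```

Transformed code:
def compute(count, acc, x):
    x = x - 0
    scale = count % 68
    x = x * (30 + scale)
    log(scale)
    record(34)
    scale = count * 68
    return count

x = x - 0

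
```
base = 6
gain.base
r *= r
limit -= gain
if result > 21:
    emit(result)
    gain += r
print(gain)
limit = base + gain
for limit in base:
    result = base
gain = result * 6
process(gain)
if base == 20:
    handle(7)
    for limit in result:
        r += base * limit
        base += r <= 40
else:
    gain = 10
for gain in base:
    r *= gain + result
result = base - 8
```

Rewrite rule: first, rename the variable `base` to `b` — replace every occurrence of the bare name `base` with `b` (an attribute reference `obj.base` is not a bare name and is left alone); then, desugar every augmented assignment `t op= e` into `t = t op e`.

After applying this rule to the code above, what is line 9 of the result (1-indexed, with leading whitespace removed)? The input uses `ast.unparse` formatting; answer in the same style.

Transformed code:
b = 6
gain.base
r = r * r
limit = limit - gain
if result > 21:
    emit(result)
    gain = gain + r
print(gain)
limit = b + gain
for limit in b:
    result = b
gain = result * 6
process(gain)
if b == 20:
    handle(7)
    for limit in result:
        r = r + b * limit
        b = b + (r <= 40)
else:
    gain = 10
for gain in b:
    r = r * (gain + result)
result = b - 8

limit = b + gain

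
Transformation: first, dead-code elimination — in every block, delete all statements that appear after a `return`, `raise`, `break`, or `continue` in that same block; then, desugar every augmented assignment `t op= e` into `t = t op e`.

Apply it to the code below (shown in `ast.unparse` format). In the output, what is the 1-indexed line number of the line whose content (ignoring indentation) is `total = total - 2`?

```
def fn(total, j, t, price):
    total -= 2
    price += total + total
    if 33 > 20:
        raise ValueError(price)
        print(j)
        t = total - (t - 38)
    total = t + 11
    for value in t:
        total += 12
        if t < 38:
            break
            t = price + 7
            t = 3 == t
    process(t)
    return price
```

Transformed code:
def fn(total, j, t, price):
    total = total - 2
    price = price + (total + total)
    if 33 > 20:
        raise ValueError(price)
    total = t + 11
    for value in t:
        total = total + 12
        if t < 38:
            break
    process(t)
    return price

2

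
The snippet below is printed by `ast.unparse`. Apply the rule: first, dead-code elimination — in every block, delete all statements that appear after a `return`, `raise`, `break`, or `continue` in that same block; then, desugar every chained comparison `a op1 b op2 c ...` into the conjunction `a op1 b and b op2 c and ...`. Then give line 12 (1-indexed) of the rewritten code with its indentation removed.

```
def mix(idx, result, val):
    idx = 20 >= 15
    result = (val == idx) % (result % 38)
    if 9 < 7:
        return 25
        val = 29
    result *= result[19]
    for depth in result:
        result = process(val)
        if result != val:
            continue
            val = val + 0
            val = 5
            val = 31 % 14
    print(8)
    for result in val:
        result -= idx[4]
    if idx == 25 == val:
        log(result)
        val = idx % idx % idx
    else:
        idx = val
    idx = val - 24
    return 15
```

for result in val:

Transformed code:
def mix(idx, result, val):
    idx = 20 >= 15
    result = (val == idx) % (result % 38)
    if 9 < 7:
        return 25
    result *= result[19]
    for depth in result:
        result = process(val)
        if result != val:
            continue
    print(8)
    for result in val:
        result -= idx[4]
    if idx == 25 and 25 == val:
        log(result)
        val = idx % idx % idx
    else:
        idx = val
    idx = val - 24
    return 15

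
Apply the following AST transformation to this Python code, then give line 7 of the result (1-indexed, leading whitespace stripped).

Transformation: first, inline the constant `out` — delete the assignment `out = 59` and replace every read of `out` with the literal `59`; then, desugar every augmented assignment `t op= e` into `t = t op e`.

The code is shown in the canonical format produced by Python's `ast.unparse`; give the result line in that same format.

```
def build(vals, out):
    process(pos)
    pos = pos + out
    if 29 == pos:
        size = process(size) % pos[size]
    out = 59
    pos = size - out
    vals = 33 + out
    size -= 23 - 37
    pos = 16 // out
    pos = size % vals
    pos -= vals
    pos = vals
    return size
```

vals = 33 + 59

Transformed code:
def build(vals, out):
    process(pos)
    pos = pos + 59
    if 29 == pos:
        size = process(size) % pos[size]
    pos = size - 59
    vals = 33 + 59
    size = size - (23 - 37)
    pos = 16 // 59
    pos = size % vals
    pos = pos - vals
    pos = vals
    return size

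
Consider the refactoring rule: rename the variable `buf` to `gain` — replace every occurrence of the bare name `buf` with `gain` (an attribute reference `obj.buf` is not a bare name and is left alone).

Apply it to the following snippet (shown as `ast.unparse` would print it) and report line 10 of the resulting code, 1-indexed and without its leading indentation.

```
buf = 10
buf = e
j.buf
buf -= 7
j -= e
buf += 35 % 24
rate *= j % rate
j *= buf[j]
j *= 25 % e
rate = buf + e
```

rate = gain + e

Transformed code:
gain = 10
gain = e
j.buf
gain -= 7
j -= e
gain += 35 % 24
rate *= j % rate
j *= gain[j]
j *= 25 % e
rate = gain + e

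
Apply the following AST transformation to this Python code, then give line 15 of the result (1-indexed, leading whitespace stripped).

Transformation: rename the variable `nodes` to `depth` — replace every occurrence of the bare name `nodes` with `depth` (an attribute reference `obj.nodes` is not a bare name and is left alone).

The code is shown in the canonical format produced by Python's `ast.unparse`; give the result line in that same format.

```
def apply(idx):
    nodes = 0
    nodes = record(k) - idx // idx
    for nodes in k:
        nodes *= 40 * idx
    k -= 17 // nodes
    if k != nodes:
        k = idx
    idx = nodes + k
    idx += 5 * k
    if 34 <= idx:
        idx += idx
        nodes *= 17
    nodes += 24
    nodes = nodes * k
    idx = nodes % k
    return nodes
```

depth = depth * k

Transformed code:
def apply(idx):
    depth = 0
    depth = record(k) - idx // idx
    for depth in k:
        depth *= 40 * idx
    k -= 17 // depth
    if k != depth:
        k = idx
    idx = depth + k
    idx += 5 * k
    if 34 <= idx:
        idx += idx
        depth *= 17
    depth += 24
    depth = depth * k
    idx = depth % k
    return depth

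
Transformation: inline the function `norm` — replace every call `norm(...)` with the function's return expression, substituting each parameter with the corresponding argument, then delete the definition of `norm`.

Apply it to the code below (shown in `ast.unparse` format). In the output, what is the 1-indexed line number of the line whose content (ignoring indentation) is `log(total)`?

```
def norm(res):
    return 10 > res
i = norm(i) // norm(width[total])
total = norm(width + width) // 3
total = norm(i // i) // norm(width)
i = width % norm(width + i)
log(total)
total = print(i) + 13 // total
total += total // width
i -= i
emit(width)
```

5

Transformed code:
i = (10 > i) // (10 > width[total])
total = (10 > width + width) // 3
total = (10 > i // i) // (10 > width)
i = width % (10 > width + i)
log(total)
total = print(i) + 13 // total
total += total // width
i -= i
emit(width)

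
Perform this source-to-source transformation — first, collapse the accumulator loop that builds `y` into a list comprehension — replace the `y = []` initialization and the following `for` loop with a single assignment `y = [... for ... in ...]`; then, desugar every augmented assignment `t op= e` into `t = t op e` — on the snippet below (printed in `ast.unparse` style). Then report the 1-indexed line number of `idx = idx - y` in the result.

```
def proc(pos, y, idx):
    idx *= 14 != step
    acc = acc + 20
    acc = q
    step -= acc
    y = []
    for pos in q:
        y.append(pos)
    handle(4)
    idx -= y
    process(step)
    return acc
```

8

Transformed code:
def proc(pos, y, idx):
    idx = idx * (14 != step)
    acc = acc + 20
    acc = q
    step = step - acc
    y = [pos for pos in q]
    handle(4)
    idx = idx - y
    process(step)
    return acc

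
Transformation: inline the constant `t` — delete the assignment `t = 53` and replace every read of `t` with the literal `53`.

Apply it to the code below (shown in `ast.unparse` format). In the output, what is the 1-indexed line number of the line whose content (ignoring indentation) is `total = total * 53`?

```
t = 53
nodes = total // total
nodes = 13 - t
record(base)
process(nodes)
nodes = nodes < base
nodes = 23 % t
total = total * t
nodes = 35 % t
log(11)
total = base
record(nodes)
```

Transformed code:
nodes = total // total
nodes = 13 - 53
record(base)
process(nodes)
nodes = nodes < base
nodes = 23 % 53
total = total * 53
nodes = 35 % 53
log(11)
total = base
record(nodes)

7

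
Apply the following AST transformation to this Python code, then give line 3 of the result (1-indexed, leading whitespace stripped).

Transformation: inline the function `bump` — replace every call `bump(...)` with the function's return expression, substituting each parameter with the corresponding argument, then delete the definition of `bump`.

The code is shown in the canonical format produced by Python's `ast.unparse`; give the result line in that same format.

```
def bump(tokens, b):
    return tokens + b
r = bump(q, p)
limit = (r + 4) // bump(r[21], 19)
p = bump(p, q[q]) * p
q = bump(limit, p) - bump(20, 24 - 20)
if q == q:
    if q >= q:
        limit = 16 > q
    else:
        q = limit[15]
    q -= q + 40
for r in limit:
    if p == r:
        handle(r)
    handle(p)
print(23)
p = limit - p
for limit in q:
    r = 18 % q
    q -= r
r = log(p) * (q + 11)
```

Transformed code:
r = q + p
limit = (r + 4) // (r[21] + 19)
p = (p + q[q]) * p
q = limit + p - (20 + (24 - 20))
if q == q:
    if q >= q:
        limit = 16 > q
    else:
        q = limit[15]
    q -= q + 40
for r in limit:
    if p == r:
        handle(r)
    handle(p)
print(23)
p = limit - p
for limit in q:
    r = 18 % q
    q -= r
r = log(p) * (q + 11)

p = (p + q[q]) * p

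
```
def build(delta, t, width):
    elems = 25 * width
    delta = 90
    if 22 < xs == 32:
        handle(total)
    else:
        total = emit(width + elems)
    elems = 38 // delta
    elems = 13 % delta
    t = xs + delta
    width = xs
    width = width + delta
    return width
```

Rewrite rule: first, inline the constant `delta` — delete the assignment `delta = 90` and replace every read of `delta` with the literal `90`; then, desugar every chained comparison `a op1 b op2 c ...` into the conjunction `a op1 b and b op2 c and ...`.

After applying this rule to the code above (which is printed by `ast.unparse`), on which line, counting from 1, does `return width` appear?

12

Transformed code:
def build(delta, t, width):
    elems = 25 * width
    if 22 < xs and xs == 32:
        handle(total)
    else:
        total = emit(width + elems)
    elems = 38 // 90
    elems = 13 % 90
    t = xs + 90
    width = xs
    width = width + 90
    return width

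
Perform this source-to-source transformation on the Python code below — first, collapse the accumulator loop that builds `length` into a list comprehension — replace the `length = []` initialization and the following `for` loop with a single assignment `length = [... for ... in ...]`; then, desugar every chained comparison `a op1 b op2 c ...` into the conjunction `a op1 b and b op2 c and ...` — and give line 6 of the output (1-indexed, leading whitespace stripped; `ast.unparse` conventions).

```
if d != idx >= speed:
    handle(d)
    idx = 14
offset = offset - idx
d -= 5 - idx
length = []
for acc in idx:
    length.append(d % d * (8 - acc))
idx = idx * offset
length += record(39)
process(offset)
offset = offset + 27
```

Transformed code:
if d != idx and idx >= speed:
    handle(d)
    idx = 14
offset = offset - idx
d -= 5 - idx
length = [d % d * (8 - acc) for acc in idx]
idx = idx * offset
length += record(39)
process(offset)
offset = offset + 27

length = [d % d * (8 - acc) for acc in idx]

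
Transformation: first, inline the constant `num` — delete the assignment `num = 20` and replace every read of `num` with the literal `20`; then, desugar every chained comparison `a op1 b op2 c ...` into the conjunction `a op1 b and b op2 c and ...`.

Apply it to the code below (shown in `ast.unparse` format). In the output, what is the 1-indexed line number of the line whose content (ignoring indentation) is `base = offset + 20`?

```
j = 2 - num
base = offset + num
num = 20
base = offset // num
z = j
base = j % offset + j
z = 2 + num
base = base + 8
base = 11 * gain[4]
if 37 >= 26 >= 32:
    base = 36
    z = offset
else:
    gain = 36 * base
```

2

Transformed code:
j = 2 - 20
base = offset + 20
base = offset // 20
z = j
base = j % offset + j
z = 2 + 20
base = base + 8
base = 11 * gain[4]
if 37 >= 26 and 26 >= 32:
    base = 36
    z = offset
else:
    gain = 36 * base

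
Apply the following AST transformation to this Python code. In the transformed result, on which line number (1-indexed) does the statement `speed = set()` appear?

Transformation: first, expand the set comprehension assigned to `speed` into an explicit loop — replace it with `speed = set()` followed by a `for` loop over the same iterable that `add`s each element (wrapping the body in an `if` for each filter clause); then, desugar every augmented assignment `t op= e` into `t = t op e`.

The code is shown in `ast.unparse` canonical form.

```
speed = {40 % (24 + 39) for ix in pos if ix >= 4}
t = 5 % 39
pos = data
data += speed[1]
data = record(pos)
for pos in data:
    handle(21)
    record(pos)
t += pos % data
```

Transformed code:
speed = set()
for ix in pos:
    if ix >= 4:
        speed.add(40 % (24 + 39))
t = 5 % 39
pos = data
data = data + speed[1]
data = record(pos)
for pos in data:
    handle(21)
    record(pos)
t = t + pos % data

1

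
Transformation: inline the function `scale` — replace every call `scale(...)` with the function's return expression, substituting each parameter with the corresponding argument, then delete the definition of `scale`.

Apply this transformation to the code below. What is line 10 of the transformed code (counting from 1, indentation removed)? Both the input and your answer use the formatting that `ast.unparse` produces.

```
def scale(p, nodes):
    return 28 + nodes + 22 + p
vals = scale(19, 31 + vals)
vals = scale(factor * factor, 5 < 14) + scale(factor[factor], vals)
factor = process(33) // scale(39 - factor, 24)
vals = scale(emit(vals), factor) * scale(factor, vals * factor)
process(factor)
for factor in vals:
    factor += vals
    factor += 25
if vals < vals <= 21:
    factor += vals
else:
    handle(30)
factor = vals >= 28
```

factor += vals

Transformed code:
vals = 28 + (31 + vals) + 22 + 19
vals = 28 + (5 < 14) + 22 + factor * factor + (28 + vals + 22 + factor[factor])
factor = process(33) // (28 + 24 + 22 + (39 - factor))
vals = (28 + factor + 22 + emit(vals)) * (28 + vals * factor + 22 + factor)
process(factor)
for factor in vals:
    factor += vals
    factor += 25
if vals < vals <= 21:
    factor += vals
else:
    handle(30)
factor = vals >= 28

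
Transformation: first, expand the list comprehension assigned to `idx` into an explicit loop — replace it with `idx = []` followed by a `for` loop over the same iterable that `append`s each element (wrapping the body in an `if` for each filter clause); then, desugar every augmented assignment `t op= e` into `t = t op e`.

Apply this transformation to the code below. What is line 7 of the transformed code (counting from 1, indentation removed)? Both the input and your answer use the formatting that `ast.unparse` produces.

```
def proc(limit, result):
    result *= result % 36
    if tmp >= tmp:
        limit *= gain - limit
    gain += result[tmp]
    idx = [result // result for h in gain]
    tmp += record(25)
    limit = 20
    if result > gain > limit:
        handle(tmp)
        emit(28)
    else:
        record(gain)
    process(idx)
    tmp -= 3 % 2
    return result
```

Transformed code:
def proc(limit, result):
    result = result * (result % 36)
    if tmp >= tmp:
        limit = limit * (gain - limit)
    gain = gain + result[tmp]
    idx = []
    for h in gain:
        idx.append(result // result)
    tmp = tmp + record(25)
    limit = 20
    if result > gain > limit:
        handle(tmp)
        emit(28)
    else:
        record(gain)
    process(idx)
    tmp = tmp - 3 % 2
    return result

for h in gain:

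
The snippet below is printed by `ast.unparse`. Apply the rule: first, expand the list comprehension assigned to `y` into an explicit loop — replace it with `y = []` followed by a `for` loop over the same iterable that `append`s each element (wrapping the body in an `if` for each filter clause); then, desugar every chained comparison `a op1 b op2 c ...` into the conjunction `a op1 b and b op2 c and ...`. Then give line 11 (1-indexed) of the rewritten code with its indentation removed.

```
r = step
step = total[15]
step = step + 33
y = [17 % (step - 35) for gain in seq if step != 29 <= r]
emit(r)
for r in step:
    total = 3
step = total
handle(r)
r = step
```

Transformed code:
r = step
step = total[15]
step = step + 33
y = []
for gain in seq:
    if step != 29 and 29 <= r:
        y.append(17 % (step - 35))
emit(r)
for r in step:
    total = 3
step = total
handle(r)
r = step

step = total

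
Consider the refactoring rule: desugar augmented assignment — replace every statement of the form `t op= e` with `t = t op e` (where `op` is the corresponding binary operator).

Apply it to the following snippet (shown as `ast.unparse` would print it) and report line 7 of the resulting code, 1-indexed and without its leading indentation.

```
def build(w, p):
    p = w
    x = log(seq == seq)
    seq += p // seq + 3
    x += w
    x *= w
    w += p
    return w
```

w = w + p

Transformed code:
def build(w, p):
    p = w
    x = log(seq == seq)
    seq = seq + (p // seq + 3)
    x = x + w
    x = x * w
    w = w + p
    return w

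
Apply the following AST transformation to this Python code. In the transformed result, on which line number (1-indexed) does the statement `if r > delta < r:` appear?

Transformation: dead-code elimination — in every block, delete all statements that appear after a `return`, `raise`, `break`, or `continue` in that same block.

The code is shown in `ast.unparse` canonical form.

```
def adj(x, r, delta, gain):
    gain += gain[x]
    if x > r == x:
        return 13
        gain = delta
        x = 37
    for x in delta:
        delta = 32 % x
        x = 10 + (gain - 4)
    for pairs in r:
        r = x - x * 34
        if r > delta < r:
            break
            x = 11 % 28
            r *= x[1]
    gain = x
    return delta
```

10

Transformed code:
def adj(x, r, delta, gain):
    gain += gain[x]
    if x > r == x:
        return 13
    for x in delta:
        delta = 32 % x
        x = 10 + (gain - 4)
    for pairs in r:
        r = x - x * 34
        if r > delta < r:
            break
    gain = x
    return delta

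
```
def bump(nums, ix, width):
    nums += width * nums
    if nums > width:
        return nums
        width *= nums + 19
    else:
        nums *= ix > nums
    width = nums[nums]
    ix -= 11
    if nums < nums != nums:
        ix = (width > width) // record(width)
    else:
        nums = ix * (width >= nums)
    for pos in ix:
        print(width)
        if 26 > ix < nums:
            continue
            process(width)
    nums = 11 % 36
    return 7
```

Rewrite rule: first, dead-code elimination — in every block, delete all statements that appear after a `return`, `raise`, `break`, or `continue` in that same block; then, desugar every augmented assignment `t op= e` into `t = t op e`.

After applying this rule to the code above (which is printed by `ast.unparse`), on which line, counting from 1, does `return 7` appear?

18

Transformed code:
def bump(nums, ix, width):
    nums = nums + width * nums
    if nums > width:
        return nums
    else:
        nums = nums * (ix > nums)
    width = nums[nums]
    ix = ix - 11
    if nums < nums != nums:
        ix = (width > width) // record(width)
    else:
        nums = ix * (width >= nums)
    for pos in ix:
        print(width)
        if 26 > ix < nums:
            continue
    nums = 11 % 36
    return 7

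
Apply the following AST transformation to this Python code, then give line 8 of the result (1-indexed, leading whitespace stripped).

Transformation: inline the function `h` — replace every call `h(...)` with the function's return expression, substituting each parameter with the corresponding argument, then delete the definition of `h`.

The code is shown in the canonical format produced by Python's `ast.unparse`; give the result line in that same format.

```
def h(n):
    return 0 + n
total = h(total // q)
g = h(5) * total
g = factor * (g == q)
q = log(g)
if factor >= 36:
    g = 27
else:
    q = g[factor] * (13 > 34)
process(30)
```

q = g[factor] * (13 > 34)

Transformed code:
total = 0 + total // q
g = (0 + 5) * total
g = factor * (g == q)
q = log(g)
if factor >= 36:
    g = 27
else:
    q = g[factor] * (13 > 34)
process(30)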